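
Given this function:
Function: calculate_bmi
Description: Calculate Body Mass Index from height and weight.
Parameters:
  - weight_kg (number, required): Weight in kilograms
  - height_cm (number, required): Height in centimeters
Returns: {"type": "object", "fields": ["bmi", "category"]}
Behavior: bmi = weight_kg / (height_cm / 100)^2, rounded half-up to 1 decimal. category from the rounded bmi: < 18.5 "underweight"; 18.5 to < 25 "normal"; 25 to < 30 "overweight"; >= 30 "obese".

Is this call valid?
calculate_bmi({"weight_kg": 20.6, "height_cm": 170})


Checking all required parameters present and types match... All valid.
Valid


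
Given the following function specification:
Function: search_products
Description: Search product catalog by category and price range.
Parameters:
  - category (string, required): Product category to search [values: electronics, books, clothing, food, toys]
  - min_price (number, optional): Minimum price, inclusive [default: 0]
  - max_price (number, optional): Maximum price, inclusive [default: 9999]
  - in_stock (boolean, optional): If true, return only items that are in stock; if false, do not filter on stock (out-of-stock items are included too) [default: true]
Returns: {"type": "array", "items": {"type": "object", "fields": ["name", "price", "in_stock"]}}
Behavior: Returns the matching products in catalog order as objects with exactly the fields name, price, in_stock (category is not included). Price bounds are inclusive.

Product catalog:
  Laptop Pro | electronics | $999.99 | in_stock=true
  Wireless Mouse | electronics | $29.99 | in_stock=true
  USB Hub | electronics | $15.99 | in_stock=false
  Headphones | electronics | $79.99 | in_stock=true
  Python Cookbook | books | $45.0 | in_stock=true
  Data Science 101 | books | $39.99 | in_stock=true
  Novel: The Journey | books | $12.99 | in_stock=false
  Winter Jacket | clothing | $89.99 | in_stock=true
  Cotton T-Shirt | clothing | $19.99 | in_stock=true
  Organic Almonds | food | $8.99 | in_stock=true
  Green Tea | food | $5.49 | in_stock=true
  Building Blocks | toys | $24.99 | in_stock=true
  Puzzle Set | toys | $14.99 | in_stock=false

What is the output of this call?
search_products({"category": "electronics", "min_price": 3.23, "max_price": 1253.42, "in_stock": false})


Filter: category=electronics, 3.23 <= price <= 1253.42, in_stock=false so stock is not filtered
  Laptop Pro ($999.99): keep
  Wireless Mouse ($29.99): keep
  USB Hub ($15.99): keep
  Headphones ($79.99): keep
Output:
[{"name": "Laptop Pro", "price": 999.99, "in_stock": true}, {"name": "Wireless Mouse", "price": 29.99, "in_stock": true}, {"name": "USB Hub", "price": 15.99, "in_stock": false}, {"name": "Headphones", "price": 79.99, "in_stock": true}]


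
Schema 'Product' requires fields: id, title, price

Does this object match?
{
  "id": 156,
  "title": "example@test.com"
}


Checking required fields...
Missing: price
Invalid - missing required field 'price'


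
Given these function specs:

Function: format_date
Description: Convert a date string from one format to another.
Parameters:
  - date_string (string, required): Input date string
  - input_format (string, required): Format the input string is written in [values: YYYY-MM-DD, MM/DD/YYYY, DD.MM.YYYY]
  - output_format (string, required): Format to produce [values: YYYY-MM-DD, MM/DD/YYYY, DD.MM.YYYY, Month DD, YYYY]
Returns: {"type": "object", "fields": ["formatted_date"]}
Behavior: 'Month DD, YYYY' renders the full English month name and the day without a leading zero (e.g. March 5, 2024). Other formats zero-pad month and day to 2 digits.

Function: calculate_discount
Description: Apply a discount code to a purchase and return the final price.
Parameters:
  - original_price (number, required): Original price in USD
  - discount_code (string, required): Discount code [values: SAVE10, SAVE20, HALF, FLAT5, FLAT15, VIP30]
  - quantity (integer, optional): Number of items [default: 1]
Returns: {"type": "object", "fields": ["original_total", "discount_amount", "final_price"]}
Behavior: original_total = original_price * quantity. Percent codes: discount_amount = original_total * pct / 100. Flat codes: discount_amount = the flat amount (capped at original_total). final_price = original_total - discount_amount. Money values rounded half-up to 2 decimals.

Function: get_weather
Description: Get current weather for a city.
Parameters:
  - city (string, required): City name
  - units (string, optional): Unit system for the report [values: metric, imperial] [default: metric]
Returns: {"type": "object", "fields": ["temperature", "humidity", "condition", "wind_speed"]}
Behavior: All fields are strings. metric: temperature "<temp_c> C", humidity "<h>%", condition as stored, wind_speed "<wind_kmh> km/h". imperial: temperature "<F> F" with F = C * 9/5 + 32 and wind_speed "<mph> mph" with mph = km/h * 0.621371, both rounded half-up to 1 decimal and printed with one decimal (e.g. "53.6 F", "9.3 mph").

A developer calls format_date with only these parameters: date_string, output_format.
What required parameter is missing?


Required parameters: date_string, input_format, output_format
Provided: date_string, output_format
Missing: input_format
input_format


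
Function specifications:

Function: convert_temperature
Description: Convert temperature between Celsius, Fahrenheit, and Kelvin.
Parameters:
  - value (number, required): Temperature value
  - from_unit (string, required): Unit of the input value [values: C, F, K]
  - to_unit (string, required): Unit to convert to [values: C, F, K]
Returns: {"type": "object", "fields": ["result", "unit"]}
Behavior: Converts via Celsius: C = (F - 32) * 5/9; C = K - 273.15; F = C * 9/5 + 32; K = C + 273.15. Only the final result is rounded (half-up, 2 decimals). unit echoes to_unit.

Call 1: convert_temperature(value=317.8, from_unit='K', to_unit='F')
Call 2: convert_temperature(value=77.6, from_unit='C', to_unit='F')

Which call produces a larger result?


Call 1:
  To C: 317.8 - 273.15 = 44.65
  To F: 44.65 * 9/5 + 32 = 112.37
  Round to 2 decimals: 112.37
  -> 112.37 F
Call 2:
  Input already in C: 77.6
  To F: 77.6 * 9/5 + 32 = 171.68
  Round to 2 decimals: 171.68
  -> 171.68 F
Call 2 (171.68 F)


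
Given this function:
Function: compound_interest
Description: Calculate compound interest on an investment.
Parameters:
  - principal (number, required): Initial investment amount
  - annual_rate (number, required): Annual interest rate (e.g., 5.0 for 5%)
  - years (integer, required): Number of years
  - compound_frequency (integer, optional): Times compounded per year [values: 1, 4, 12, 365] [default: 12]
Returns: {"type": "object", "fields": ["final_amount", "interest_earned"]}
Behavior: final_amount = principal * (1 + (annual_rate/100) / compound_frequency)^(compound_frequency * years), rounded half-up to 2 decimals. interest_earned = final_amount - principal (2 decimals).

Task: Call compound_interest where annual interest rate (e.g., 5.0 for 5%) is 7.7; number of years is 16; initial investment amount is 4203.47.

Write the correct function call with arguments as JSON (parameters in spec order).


Mapping each described value to its parameter name:
  'Annual interest rate (e.g., 5.0 for 5%)' -> annual_rate = 7.7
  'Number of years' -> years = 16
  'Initial investment amount' -> principal = 4203.47
compound_interest({"principal": 4203.47, "annual_rate": 7.7, "years": 16})


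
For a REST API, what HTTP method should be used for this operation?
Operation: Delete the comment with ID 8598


GET = read, POST = create, PUT = update/replace, DELETE = remove
This operation is a removal.
DELETE


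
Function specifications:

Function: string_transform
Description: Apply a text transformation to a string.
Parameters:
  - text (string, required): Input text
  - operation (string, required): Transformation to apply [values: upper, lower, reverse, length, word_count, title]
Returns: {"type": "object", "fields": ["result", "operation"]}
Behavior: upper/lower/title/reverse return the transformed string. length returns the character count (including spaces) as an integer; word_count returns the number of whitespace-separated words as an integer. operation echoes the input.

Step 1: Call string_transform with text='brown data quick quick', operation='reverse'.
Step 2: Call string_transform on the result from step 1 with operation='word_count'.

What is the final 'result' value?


Step 1: string_transform(text='brown data quick quick', operation='reverse')
  -> result = 'kciuq kciuq atad nworb'
Step 2: string_transform(text='kciuq kciuq atad nworb', operation='word_count')
  words: kciuq, kciuq, atad, nworb -> 4
  -> result = 4
4


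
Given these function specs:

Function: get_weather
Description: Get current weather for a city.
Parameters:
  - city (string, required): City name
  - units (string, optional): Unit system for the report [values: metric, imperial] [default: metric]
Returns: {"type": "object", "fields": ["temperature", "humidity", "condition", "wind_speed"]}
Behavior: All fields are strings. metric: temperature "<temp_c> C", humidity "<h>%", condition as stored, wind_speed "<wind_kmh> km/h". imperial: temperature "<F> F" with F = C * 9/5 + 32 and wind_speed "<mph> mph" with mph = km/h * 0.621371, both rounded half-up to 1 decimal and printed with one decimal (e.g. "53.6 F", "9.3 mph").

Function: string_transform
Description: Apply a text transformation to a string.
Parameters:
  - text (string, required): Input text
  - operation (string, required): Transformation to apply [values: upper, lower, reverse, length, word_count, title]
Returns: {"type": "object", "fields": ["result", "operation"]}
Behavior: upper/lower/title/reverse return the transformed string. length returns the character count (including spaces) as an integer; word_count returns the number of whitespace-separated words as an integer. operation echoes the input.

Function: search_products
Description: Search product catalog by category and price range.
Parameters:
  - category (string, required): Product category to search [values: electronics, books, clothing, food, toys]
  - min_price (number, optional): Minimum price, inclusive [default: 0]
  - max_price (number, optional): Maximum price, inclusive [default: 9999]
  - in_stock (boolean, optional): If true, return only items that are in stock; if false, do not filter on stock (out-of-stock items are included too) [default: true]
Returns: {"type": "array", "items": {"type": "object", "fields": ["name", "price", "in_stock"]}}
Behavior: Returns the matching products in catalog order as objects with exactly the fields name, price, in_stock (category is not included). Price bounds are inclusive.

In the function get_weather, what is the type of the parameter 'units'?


The get_weather spec declares:
  - units (string, optional): Unit system for the report [values: metric, imperial] [default: metric]
Type:
string


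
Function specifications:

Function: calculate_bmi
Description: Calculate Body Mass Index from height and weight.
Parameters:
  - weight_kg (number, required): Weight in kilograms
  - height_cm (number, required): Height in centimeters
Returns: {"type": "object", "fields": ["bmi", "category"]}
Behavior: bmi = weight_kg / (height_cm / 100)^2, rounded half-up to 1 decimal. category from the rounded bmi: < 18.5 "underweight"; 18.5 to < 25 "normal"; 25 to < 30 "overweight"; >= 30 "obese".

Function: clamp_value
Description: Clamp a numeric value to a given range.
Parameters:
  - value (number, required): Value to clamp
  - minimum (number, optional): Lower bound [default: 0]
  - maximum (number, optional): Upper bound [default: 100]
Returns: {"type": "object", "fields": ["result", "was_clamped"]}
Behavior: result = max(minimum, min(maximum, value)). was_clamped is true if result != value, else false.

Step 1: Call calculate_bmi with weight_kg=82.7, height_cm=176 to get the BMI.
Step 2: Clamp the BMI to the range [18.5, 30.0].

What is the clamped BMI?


Step 1: calculate_bmi(weight_kg=82.7, height_cm=176)
  height_m = 176 / 100 = 1.76
  bmi = 82.7 / 1.76^2 = 82.7 / 3.0976 = 26.698089 -> 26.7
  25 <= 26.7 < 30 -> overweight
  -> bmi = 26.7
Step 2: clamp_value(value=26.7, minimum=18.5, maximum=30.0)
  result = max(18.5, min(30.0, 26.7)) = max(18.5, 26.7) = 26.7
  was_clamped = (26.7 != 26.7) = false
  -> result = 26.7
26.7


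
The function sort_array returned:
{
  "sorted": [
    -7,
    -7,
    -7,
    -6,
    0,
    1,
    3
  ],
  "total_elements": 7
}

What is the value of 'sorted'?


[-7, -7, -7, -6, 0, 1, 3]


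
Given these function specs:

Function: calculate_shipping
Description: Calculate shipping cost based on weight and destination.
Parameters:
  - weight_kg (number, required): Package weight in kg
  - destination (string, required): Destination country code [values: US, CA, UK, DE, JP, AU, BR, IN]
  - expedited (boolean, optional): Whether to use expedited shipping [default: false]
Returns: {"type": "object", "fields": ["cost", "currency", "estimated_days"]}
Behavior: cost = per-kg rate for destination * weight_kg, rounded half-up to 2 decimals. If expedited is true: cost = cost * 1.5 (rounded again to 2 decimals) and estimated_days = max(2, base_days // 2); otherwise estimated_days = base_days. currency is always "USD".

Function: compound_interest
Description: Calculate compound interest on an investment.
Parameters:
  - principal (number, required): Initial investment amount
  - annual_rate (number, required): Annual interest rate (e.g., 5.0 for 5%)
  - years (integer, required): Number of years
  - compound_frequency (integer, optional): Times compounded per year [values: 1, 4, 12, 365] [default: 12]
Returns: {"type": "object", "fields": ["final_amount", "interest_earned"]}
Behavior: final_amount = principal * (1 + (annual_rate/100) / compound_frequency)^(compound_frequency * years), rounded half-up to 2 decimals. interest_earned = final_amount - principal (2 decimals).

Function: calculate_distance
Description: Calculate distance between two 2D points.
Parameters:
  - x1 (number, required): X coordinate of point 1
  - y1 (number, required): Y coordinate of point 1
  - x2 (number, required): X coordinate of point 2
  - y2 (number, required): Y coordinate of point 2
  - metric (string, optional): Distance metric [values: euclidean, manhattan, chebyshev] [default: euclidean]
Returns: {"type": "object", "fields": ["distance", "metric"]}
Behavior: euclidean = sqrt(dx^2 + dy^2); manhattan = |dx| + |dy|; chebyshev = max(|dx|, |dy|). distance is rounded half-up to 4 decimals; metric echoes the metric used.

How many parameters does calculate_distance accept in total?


Parameters of calculate_distance: x1 (required), y1 (required), x2 (required), y2 (required), metric (optional)
Total:
5


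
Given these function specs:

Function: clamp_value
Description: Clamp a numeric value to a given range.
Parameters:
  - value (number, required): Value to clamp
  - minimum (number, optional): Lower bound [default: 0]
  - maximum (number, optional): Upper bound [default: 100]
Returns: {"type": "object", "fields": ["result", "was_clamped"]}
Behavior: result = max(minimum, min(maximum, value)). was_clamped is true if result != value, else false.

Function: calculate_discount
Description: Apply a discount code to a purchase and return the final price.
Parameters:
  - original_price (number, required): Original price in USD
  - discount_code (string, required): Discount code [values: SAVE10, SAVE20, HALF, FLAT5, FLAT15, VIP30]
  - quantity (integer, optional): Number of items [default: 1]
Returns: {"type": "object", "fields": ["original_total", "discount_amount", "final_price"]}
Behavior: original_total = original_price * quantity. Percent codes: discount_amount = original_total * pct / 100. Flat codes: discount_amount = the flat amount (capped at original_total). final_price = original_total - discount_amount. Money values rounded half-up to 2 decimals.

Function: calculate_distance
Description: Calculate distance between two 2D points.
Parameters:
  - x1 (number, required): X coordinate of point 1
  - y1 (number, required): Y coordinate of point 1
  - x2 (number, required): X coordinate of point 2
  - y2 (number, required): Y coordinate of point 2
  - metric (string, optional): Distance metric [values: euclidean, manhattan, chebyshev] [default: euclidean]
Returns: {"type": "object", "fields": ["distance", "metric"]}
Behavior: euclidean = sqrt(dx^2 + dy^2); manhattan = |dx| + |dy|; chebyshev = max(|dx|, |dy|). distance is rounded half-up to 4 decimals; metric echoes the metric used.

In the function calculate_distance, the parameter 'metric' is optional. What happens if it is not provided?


The calculate_distance spec declares:
  - metric (string, optional): Distance metric [values: euclidean, manhattan, chebyshev] [default: euclidean]
It defaults to euclidean


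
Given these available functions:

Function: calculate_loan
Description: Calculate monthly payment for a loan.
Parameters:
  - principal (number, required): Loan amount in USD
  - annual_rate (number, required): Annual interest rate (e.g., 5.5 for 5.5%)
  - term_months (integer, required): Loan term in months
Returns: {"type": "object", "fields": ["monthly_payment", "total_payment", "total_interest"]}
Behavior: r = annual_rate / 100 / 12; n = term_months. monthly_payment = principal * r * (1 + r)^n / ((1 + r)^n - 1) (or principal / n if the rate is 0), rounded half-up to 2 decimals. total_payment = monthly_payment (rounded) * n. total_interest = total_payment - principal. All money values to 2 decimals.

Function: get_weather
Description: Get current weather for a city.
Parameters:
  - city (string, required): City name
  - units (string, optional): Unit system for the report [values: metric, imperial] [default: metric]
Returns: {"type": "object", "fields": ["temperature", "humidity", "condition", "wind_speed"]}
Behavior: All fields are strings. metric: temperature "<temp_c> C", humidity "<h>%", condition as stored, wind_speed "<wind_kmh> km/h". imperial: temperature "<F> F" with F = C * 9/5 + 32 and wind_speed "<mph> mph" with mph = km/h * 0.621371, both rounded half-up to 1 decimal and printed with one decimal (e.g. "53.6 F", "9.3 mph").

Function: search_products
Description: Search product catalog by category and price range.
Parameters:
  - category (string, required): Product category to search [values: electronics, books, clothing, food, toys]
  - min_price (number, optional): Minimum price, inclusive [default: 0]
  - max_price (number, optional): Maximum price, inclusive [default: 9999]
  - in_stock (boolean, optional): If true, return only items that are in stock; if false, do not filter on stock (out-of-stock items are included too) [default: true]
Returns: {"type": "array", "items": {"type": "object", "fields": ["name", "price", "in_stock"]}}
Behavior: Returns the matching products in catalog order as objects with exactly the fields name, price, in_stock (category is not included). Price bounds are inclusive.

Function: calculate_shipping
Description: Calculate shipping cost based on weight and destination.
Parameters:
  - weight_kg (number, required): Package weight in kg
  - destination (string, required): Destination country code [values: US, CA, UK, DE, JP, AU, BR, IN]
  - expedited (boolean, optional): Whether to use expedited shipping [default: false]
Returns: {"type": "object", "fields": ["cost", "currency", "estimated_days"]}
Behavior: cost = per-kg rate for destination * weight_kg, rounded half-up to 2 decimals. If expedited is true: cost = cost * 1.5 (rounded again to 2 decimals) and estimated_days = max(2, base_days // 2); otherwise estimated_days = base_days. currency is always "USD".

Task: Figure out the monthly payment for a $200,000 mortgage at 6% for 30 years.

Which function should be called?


The task needs a function whose description is: Calculate monthly payment for a loan.
calculate_loan


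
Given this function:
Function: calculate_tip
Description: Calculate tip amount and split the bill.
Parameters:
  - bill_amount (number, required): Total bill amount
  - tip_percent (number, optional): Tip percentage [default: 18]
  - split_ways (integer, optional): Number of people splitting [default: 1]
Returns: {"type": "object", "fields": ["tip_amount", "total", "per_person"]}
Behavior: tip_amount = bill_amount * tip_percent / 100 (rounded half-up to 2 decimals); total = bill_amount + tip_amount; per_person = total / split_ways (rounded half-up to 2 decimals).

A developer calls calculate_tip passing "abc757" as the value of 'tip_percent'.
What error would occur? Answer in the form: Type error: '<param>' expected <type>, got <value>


Spec: 'tip_percent' is declared as number; "abc757" is a string.
Type error: 'tip_percent' expected number, got "abc757"


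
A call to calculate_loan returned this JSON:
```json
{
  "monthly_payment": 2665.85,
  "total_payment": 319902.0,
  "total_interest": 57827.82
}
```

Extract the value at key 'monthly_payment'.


2665.85


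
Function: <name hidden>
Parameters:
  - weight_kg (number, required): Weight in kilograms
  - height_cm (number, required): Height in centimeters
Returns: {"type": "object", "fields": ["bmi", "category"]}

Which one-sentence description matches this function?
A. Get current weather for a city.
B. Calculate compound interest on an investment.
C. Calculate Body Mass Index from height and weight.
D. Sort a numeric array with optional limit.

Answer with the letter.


Parameters weight_kg, height_cm and return ["bmi", "category"] fit: Calculate Body Mass Index from height and weight.
C


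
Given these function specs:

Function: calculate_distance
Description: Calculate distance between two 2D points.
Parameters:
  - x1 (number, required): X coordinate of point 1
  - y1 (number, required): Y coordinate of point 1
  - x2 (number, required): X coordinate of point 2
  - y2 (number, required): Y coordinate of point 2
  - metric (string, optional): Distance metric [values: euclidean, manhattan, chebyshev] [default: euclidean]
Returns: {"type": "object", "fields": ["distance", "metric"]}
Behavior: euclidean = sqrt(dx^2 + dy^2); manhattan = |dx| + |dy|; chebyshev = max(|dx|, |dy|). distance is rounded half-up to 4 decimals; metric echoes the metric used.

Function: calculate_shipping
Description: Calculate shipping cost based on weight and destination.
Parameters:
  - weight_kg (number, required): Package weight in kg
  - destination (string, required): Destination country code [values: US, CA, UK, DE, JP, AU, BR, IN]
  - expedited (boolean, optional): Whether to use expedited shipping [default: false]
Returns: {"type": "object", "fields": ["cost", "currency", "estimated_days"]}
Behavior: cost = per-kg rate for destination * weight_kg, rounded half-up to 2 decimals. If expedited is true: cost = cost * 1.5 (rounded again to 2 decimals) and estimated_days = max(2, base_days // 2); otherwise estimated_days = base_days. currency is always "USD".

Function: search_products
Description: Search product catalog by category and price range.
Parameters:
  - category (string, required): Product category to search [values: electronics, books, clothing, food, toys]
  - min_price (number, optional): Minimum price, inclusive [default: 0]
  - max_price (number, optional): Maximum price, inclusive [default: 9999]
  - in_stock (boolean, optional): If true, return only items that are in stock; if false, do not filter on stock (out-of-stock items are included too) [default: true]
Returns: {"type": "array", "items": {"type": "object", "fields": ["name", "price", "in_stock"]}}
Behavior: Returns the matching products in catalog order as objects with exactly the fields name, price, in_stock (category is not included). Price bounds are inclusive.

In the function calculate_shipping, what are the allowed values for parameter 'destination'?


The calculate_shipping spec declares:
  - destination (string, required): Destination country code [values: US, CA, UK, DE, JP, AU, BR, IN]
Allowed values:
US, CA, UK, DE, JP, AU, BR, IN


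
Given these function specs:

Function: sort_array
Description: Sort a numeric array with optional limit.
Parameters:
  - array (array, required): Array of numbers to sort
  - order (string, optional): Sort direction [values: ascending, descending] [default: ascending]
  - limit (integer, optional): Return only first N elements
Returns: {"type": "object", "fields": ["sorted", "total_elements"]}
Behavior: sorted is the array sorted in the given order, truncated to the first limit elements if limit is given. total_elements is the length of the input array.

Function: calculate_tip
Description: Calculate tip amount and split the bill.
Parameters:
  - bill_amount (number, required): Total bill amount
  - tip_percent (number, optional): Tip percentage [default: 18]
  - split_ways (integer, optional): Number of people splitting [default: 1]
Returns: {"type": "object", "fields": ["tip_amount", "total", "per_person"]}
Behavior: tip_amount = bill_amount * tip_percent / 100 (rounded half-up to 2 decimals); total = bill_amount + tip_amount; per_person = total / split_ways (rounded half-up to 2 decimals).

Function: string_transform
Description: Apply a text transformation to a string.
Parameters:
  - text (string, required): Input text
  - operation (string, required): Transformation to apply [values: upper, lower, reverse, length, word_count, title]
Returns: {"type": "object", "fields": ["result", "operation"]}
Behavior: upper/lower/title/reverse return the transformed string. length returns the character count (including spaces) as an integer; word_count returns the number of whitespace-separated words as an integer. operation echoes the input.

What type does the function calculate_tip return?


The calculate_tip spec declares Returns: {"type": "object", "fields": ["tip_amount", "total", "per_person"]}
Type:
object


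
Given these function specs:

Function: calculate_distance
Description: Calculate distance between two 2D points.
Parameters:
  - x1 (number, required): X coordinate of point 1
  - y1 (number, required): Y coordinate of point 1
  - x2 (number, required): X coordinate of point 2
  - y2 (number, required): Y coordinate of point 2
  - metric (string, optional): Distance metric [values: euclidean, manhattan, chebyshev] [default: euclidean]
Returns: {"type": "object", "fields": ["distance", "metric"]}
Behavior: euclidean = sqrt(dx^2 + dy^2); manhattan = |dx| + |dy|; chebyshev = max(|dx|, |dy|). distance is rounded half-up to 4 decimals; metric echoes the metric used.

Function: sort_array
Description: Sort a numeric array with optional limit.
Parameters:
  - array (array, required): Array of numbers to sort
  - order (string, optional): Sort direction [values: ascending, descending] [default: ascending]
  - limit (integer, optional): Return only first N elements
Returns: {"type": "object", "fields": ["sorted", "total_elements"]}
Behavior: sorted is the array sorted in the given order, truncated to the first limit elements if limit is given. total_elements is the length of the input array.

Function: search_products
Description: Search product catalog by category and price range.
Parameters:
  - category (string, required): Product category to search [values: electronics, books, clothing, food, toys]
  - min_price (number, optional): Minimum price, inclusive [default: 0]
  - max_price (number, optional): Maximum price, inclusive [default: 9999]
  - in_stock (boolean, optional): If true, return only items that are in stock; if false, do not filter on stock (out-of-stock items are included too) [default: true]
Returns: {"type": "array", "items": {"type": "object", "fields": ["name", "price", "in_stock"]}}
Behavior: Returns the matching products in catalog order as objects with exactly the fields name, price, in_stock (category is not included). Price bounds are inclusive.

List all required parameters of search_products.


Parameters of search_products and their required/optional flag:
  category: required
  min_price: optional
  max_price: optional
  in_stock: optional
category


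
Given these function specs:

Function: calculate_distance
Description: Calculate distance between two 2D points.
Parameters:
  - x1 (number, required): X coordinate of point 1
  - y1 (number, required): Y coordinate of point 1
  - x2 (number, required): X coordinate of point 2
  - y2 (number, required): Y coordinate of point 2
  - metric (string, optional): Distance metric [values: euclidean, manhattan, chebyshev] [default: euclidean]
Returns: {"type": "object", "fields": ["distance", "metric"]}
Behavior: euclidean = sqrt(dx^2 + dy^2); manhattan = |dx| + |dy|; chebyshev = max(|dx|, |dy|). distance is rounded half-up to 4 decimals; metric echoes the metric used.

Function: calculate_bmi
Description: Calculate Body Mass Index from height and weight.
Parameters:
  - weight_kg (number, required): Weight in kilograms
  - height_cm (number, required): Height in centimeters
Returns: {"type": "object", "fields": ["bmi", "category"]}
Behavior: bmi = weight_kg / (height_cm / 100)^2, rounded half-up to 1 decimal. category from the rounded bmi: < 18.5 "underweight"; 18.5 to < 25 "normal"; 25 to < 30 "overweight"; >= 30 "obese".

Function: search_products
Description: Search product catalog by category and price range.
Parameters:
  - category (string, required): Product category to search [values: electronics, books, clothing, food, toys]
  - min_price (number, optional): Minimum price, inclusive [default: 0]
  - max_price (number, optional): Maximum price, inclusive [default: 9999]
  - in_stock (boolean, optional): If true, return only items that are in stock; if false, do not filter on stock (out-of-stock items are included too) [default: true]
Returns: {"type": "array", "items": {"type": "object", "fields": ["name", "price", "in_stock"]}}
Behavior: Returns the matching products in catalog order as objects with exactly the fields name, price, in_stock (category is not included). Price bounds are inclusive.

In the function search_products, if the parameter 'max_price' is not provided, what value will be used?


The search_products spec declares:
  - max_price (number, optional): Maximum price, inclusive [default: 9999]
Default:
9999


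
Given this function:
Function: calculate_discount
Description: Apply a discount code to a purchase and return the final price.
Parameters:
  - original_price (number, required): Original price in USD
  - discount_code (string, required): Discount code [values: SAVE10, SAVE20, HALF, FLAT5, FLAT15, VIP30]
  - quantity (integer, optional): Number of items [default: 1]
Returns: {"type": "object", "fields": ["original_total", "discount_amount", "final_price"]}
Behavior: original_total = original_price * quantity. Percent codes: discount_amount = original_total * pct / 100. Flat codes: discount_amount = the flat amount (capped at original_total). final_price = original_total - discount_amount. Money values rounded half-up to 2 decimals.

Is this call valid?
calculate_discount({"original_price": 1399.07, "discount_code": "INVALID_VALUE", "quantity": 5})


Checking parameter values...
Parameter 'discount_code' has value 'INVALID_VALUE' not in allowed: SAVE10, SAVE20, HALF, FLAT5, FLAT15, VIP30
Invalid - 'discount_code' must be one of SAVE10, SAVE20, HALF, FLAT5, FLAT15, VIP30


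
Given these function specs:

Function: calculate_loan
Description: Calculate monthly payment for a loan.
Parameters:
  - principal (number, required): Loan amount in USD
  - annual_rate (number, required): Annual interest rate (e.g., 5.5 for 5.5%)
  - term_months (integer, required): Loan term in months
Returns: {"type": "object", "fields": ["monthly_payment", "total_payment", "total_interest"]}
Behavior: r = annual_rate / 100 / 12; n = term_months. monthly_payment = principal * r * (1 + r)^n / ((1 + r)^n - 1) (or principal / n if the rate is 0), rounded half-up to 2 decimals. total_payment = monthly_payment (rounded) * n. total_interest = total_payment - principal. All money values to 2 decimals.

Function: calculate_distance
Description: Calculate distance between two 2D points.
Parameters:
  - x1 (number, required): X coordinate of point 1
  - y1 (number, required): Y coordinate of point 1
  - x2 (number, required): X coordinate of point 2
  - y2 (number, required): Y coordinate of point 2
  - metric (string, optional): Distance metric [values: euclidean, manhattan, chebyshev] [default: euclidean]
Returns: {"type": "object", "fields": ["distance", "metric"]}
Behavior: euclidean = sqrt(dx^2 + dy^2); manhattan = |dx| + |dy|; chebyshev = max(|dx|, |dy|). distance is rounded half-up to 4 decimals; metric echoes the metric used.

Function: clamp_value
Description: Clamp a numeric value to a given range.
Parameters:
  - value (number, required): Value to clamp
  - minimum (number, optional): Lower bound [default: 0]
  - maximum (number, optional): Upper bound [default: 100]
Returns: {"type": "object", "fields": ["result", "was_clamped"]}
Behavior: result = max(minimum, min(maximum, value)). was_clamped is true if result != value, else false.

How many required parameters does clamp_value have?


Parameters of clamp_value: value (required), minimum (optional), maximum (optional)
Required count:
1


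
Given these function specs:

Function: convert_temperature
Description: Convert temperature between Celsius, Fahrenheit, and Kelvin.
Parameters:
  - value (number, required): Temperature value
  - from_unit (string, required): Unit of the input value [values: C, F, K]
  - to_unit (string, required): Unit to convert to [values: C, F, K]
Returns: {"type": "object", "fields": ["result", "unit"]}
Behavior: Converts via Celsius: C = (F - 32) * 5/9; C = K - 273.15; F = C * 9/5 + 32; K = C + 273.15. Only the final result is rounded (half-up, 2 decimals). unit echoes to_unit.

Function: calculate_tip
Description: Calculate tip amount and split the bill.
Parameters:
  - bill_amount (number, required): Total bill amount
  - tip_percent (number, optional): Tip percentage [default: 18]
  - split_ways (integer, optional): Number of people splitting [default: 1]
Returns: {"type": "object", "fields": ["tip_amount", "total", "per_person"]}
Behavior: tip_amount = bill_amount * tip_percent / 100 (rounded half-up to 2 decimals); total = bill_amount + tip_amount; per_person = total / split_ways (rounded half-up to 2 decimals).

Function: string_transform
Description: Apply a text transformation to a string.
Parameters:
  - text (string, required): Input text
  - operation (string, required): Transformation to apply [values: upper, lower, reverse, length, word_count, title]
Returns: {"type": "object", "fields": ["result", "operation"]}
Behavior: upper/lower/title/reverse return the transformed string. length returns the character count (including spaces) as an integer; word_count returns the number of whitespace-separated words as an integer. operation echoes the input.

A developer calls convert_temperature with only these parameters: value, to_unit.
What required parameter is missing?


Required parameters: value, from_unit, to_unit
Provided: value, to_unit
Missing: from_unit
from_unit


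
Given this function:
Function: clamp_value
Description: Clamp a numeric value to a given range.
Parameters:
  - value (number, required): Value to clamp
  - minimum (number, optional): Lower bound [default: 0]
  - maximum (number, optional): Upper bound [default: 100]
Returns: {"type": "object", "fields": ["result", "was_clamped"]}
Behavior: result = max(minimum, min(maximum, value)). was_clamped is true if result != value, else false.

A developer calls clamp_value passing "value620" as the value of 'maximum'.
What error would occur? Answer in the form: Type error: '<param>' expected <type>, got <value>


Spec: 'maximum' is declared as number; "value620" is a string.
Type error: 'maximum' expected number, got "value620"


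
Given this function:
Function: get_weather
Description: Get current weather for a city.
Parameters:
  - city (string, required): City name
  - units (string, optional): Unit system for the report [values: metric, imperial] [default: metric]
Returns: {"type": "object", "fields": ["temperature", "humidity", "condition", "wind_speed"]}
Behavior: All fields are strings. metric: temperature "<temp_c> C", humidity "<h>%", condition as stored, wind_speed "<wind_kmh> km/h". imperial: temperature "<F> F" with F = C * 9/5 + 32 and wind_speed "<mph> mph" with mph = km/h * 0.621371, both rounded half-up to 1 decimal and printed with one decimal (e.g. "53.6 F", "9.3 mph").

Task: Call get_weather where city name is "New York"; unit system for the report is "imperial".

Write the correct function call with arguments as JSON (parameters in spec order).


Mapping each described value to its parameter name:
  'City name' -> city = "New York"
  'Unit system for the report' -> units = "imperial"
get_weather({"city": "New York", "units": "imperial"})


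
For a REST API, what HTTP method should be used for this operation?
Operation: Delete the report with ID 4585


GET = read, POST = create, PUT = update/replace, DELETE = remove
This operation is a removal.
DELETE


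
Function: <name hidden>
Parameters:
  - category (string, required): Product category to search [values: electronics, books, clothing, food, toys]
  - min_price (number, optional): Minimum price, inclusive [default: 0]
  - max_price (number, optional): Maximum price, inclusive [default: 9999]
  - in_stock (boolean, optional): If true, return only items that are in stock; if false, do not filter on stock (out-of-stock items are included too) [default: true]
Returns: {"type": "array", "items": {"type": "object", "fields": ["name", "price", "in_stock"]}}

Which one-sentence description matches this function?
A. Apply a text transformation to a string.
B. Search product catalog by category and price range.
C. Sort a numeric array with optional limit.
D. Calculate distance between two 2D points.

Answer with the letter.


Parameters category, min_price, max_price, in_stock and return "array" fit: Search product catalog by category and price range.
B


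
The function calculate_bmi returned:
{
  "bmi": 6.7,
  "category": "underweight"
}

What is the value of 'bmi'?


6.7


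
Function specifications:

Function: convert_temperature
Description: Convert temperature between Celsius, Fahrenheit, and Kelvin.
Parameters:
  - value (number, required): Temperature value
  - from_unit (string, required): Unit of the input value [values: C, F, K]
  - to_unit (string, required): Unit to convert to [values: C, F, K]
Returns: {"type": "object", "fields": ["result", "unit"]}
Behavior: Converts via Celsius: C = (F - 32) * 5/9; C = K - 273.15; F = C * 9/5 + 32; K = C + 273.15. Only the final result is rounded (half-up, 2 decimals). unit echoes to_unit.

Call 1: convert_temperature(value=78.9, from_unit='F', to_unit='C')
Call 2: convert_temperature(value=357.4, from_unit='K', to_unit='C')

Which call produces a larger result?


Call 1:
  To C: (78.9 - 32) * 5/9 = 26.055556
  Target is C: 26.055556
  Round to 2 decimals: 26.06
  -> 26.06 C
Call 2:
  To C: 357.4 - 273.15 = 84.25
  Target is C: 84.25
  Round to 2 decimals: 84.25
  -> 84.25 C
Call 2 (84.25 C)


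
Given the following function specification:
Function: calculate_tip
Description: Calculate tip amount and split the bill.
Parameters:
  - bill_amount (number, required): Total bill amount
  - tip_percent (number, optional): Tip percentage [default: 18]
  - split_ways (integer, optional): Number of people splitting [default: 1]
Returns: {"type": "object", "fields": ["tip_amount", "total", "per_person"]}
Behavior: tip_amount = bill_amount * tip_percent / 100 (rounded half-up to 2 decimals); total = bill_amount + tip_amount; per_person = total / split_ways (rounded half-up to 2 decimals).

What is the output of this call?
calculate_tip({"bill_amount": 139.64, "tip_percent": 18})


Defaults applied: split_ways=1
tip_amount = 139.64 * 18/100 = 25.1352 -> 25.14
total = 139.64 + 25.14 = 164.78
per_person = 164.78 / 1 = 164.78 -> 164.78
Output:
{"tip_amount": 25.14, "total": 164.78, "per_person": 164.78}


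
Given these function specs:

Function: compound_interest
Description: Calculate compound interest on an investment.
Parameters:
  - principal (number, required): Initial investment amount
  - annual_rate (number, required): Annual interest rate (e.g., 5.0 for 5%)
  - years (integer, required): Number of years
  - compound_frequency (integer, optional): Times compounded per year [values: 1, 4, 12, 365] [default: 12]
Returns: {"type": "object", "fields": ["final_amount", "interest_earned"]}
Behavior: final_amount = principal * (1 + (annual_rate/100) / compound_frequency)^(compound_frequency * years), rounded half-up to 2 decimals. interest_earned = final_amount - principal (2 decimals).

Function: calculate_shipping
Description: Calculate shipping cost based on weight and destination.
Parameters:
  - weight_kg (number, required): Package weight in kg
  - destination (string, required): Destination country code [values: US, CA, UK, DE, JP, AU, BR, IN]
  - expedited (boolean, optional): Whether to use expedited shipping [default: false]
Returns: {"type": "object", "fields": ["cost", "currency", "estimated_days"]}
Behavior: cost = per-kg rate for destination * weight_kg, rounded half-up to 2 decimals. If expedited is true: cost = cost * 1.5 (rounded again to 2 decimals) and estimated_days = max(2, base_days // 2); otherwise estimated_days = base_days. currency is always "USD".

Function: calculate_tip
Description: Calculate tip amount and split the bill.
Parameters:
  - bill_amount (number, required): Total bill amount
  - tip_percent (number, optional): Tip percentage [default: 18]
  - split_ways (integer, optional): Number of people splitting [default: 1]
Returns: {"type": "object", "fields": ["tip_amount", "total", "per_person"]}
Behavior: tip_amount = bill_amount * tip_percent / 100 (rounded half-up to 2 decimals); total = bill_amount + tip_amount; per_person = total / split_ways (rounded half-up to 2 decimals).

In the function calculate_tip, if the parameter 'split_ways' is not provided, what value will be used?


The calculate_tip spec declares:
  - split_ways (integer, optional): Number of people splitting [default: 1]
Default:
1
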